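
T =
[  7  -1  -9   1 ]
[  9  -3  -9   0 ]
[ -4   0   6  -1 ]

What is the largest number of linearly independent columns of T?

2

Row reduce to echelon form.
R2 ← R2 − (9/7)·R1: [0, -12/7, 18/7, -9/7]
R3 ← R3 + (4/7)·R1: [0, -4/7, 6/7, -3/7]
R3 ← R3 − (1/3)·R2: [0, 0, 0, 0]
Echelon form has 2 nonzero rows, so rank(T) = 2.
The rank gives the maximum number of linearly independent columns: 2.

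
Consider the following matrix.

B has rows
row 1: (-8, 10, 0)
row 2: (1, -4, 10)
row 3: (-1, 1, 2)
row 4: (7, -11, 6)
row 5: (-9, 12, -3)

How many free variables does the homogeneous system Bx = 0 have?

0

Row reduce to echelon form.
R2 ← R2 + (1/8)·R1: [0, -11/4, 10]
R3 ← R3 − (1/8)·R1: [0, -1/4, 2]
R4 ← R4 + (7/8)·R1: [0, -9/4, 6]
R5 ← R5 − (9/8)·R1: [0, 3/4, -3]
R3 ← R3 − (1/11)·R2: [0, 0, 12/11]
R4 ← R4 − (9/11)·R2: [0, 0, -24/11]
R5 ← R5 + (3/11)·R2: [0, 0, -3/11]
R4 ← R4 + (2)·R3: [0, 0, 0]
R5 ← R5 + (1/4)·R3: [0, 0, 0]
3 nonzero rows, so rank(B) = 3.
B has 3 columns; by rank–nullity, nullity = 3 − 3 = 0.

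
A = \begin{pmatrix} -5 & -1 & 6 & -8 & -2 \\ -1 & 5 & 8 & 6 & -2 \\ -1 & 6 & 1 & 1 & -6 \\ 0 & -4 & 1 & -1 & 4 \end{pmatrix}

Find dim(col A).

Row reduce to echelon form.
R2 ← R2 − (1/5)·R1: [0, 26/5, 34/5, 38/5, -8/5]
R3 ← R3 − (1/5)·R1: [0, 31/5, -1/5, 13/5, -28/5]
R3 ← R3 − (31/26)·R2: [0, 0, -108/13, -84/13, -48/13]
R4 ← R4 + (10/13)·R2: [0, 0, 81/13, 63/13, 36/13]
R4 ← R4 + (3/4)·R3: [0, 0, 0, 0, 0]
Echelon form has 3 nonzero rows, so rank(A) = 3.
The column space has dimension equal to the rank: 3.

3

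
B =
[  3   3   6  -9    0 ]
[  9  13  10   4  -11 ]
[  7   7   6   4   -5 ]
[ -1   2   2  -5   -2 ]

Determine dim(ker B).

Row reduce to echelon form.
R2 ← R2 − (3)·R1: [0, 4, -8, 31, -11]
R3 ← R3 − (7/3)·R1: [0, 0, -8, 25, -5]
R4 ← R4 + (1/3)·R1: [0, 3, 4, -8, -2]
R4 ← R4 − (3/4)·R2: [0, 0, 10, -125/4, 25/4]
R4 ← R4 + (5/4)·R3: [0, 0, 0, 0, 0]
3 nonzero rows, so rank(B) = 3.
B has 5 columns; by rank–nullity, nullity = 5 − 3 = 2.

2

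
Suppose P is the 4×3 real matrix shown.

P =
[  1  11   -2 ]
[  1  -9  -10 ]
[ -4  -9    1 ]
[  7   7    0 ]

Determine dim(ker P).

Row reduce to echelon form.
R2 ← R2 − R1: [0, -20, -8]
R3 ← R3 + (4)·R1: [0, 35, -7]
R4 ← R4 − (7)·R1: [0, -70, 14]
R3 ← R3 + (7/4)·R2: [0, 0, -21]
R4 ← R4 − (7/2)·R2: [0, 0, 42]
R4 ← R4 + (2)·R3: [0, 0, 0]
3 nonzero rows, so rank(P) = 3.
P has 3 columns; by rank–nullity, nullity = 3 − 3 = 0.

0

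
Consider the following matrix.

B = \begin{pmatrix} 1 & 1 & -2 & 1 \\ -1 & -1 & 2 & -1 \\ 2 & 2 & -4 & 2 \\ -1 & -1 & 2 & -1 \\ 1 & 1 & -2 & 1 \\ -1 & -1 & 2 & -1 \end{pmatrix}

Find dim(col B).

Row reduce to echelon form.
R2 ← R2 + R1: [0, 0, 0, 0]
R3 ← R3 − (2)·R1: [0, 0, 0, 0]
R4 ← R4 + R1: [0, 0, 0, 0]
R5 ← R5 − R1: [0, 0, 0, 0]
R6 ← R6 + R1: [0, 0, 0, 0]
Echelon form has 1 nonzero row, so rank(B) = 1.
The column space has dimension equal to the rank: 1.

1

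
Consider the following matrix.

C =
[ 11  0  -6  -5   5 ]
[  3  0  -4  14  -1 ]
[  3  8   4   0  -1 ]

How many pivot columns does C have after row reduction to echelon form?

Row reduce to echelon form.
R2 ← R2 − (3/11)·R1: [0, 0, -26/11, 169/11, -26/11]
R3 ← R3 − (3/11)·R1: [0, 8, 62/11, 15/11, -26/11]
Swap R2 ↔ R3
Echelon form has 3 nonzero rows, so rank(C) = 3.
Each nonzero row contributes one pivot column: 3 pivot columns.

3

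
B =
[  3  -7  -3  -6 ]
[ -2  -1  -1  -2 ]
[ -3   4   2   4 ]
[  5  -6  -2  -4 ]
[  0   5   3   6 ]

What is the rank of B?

3

Row reduce to echelon form.
R2 ← R2 + (2/3)·R1: [0, -17/3, -3, -6]
R3 ← R3 + R1: [0, -3, -1, -2]
R4 ← R4 − (5/3)·R1: [0, 17/3, 3, 6]
R3 ← R3 − (9/17)·R2: [0, 0, 10/17, 20/17]
R4 ← R4 + R2: [0, 0, 0, 0]
R5 ← R5 + (15/17)·R2: [0, 0, 6/17, 12/17]
R5 ← R5 − (3/5)·R3: [0, 0, 0, 0]
Echelon form has 3 nonzero rows, so rank(B) = 3.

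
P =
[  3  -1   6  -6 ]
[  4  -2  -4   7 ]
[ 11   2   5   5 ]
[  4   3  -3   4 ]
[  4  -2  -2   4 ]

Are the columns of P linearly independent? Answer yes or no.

Row reduce P to echelon form.
R2 ← R2 − (4/3)·R1: [0, -2/3, -12, 15]
R3 ← R3 − (11/3)·R1: [0, 17/3, -17, 27]
R4 ← R4 − (4/3)·R1: [0, 13/3, -11, 12]
R5 ← R5 − (4/3)·R1: [0, -2/3, -10, 12]
R3 ← R3 + (17/2)·R2: [0, 0, -119, 309/2]
R4 ← R4 + (13/2)·R2: [0, 0, -89, 219/2]
R5 ← R5 − R2: [0, 0, 2, -3]
R4 ← R4 − (89/119)·R3: [0, 0, 0, -720/119]
R5 ← R5 + (2/119)·R3: [0, 0, 0, -48/119]
R5 ← R5 − (1/15)·R4: [0, 0, 0, 0]
4 pivots among 4 columns.
Every column is a pivot column, so the columns are linearly independent.

yes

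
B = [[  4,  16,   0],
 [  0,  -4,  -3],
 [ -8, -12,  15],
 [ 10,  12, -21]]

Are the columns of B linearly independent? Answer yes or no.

Row reduce B to echelon form.
R3 ← R3 + (2)·R1: [0, 20, 15]
R4 ← R4 − (5/2)·R1: [0, -28, -21]
R3 ← R3 + (5)·R2: [0, 0, 0]
R4 ← R4 − (7)·R2: [0, 0, 0]
2 pivots among 3 columns.
Only 2 < 3 pivot columns, so the columns are linearly dependent.

no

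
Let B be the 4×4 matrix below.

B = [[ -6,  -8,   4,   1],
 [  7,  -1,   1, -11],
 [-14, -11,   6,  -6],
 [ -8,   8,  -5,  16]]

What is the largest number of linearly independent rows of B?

4

Row reduce to echelon form.
R2 ← R2 + (7/6)·R1: [0, -31/3, 17/3, -59/6]
R3 ← R3 − (7/3)·R1: [0, 23/3, -10/3, -25/3]
R4 ← R4 − (4/3)·R1: [0, 56/3, -31/3, 44/3]
R3 ← R3 + (23/31)·R2: [0, 0, 27/31, -969/62]
R4 ← R4 + (56/31)·R2: [0, 0, -3/31, -96/31]
R4 ← R4 + (1/9)·R3: [0, 0, 0, -29/6]
Echelon form has 4 nonzero rows, so rank(B) = 4.
The rank gives the maximum number of linearly independent rows: 4.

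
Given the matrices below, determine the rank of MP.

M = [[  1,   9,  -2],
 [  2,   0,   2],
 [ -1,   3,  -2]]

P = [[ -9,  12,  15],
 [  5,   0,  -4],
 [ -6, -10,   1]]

First compute MP:
[[ 48,  32, -23],
 [-30,   4,  32],
 [ 36,   8, -29]]
Now row reduce the product.
R2 ← R2 + (5/8)·R1: [0, 24, 141/8]
R3 ← R3 − (3/4)·R1: [0, -16, -47/4]
R3 ← R3 + (2/3)·R2: [0, 0, 0]
2 nonzero rows, so rank(MP) = 2.

2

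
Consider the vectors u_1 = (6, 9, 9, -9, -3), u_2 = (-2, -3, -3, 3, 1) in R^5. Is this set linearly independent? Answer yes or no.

no

Form the matrix with these vectors as rows and row reduce.
R2 ← R2 + (1/3)·R1: [0, 0, 0, 0, 0]
1 nonzero row, so the 2 vectors span a space of dimension 1.
Since 1 < 2, the vectors are linearly dependent.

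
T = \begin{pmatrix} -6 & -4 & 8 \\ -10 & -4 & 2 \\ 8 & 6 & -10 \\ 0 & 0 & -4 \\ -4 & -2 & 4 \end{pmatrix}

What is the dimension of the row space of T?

3

Row reduce to echelon form.
R2 ← R2 − (5/3)·R1: [0, 8/3, -34/3]
R3 ← R3 + (4/3)·R1: [0, 2/3, 2/3]
R5 ← R5 − (2/3)·R1: [0, 2/3, -4/3]
R3 ← R3 − (1/4)·R2: [0, 0, 7/2]
R5 ← R5 − (1/4)·R2: [0, 0, 3/2]
R4 ← R4 + (8/7)·R3: [0, 0, 0]
R5 ← R5 − (3/7)·R3: [0, 0, 0]
Echelon form has 3 nonzero rows, so rank(T) = 3.
The row space has dimension equal to the rank: 3.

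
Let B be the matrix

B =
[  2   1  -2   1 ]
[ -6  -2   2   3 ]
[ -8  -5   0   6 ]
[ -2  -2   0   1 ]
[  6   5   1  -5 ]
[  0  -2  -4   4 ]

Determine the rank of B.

Row reduce to echelon form.
R2 ← R2 + (3)·R1: [0, 1, -4, 6]
R3 ← R3 + (4)·R1: [0, -1, -8, 10]
R4 ← R4 + R1: [0, -1, -2, 2]
R5 ← R5 − (3)·R1: [0, 2, 7, -8]
R3 ← R3 + R2: [0, 0, -12, 16]
R4 ← R4 + R2: [0, 0, -6, 8]
R5 ← R5 − (2)·R2: [0, 0, 15, -20]
R6 ← R6 + (2)·R2: [0, 0, -12, 16]
R4 ← R4 − (1/2)·R3: [0, 0, 0, 0]
R5 ← R5 + (5/4)·R3: [0, 0, 0, 0]
R6 ← R6 − R3: [0, 0, 0, 0]
Echelon form has 3 nonzero rows, so rank(B) = 3.

3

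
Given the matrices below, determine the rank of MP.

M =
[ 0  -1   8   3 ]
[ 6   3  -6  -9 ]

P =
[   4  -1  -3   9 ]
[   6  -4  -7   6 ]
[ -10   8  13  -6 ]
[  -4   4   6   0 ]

First compute MP:
[[-98,  80, 129, -54],
 [138, -102, -171, 108]]
Now row reduce the product.
R2 ← R2 + (69/49)·R1: [0, 522/49, 522/49, 1566/49]
2 nonzero rows, so rank(MP) = 2.

2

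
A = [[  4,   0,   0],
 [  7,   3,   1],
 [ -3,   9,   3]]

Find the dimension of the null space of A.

Row reduce to echelon form.
R2 ← R2 − (7/4)·R1: [0, 3, 1]
R3 ← R3 + (3/4)·R1: [0, 9, 3]
R3 ← R3 − (3)·R2: [0, 0, 0]
2 nonzero rows, so rank(A) = 2.
A has 3 columns; by rank–nullity, nullity = 3 − 2 = 1.

1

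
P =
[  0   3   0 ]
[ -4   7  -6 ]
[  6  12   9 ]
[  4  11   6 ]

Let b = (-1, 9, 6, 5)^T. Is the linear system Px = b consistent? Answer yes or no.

no

Row reduce the augmented matrix [P | b].
Swap R1 ↔ R2
R3 ← R3 + (3/2)·R1: [0, 45/2, 0, 39/2]
R4 ← R4 + R1: [0, 18, 0, 14]
R3 ← R3 − (15/2)·R2: [0, 0, 0, 27]
R4 ← R4 − (6)·R2: [0, 0, 0, 20]
R4 ← R4 − (20/27)·R3: [0, 0, 0, 0]
The echelon form has 3 nonzero rows; the last pivot sits in the augmented column, so rank(P) = 2 but rank([P|b]) = 3.
Since the ranks differ, the system is inconsistent.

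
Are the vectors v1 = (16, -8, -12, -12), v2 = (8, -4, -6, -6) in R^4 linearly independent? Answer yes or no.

no

Form the matrix with these vectors as rows and row reduce.
R2 ← R2 − (1/2)·R1: [0, 0, 0, 0]
1 nonzero row, so the 2 vectors span a space of dimension 1.
Since 1 < 2, the vectors are linearly dependent.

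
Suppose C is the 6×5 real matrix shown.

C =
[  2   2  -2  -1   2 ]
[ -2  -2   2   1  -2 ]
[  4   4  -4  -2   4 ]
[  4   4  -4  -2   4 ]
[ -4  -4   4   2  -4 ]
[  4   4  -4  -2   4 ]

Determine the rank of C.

Row reduce to echelon form.
R2 ← R2 + R1: [0, 0, 0, 0, 0]
R3 ← R3 − (2)·R1: [0, 0, 0, 0, 0]
R4 ← R4 − (2)·R1: [0, 0, 0, 0, 0]
R5 ← R5 + (2)·R1: [0, 0, 0, 0, 0]
R6 ← R6 − (2)·R1: [0, 0, 0, 0, 0]
Echelon form has 1 nonzero row, so rank(C) = 1.

1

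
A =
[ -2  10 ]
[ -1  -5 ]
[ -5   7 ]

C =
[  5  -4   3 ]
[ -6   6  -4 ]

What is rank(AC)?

First compute AC:
[[-70,  68, -46],
 [ 25, -26,  17],
 [-67,  62, -43]]
Now row reduce the product.
R2 ← R2 + (5/14)·R1: [0, -12/7, 4/7]
R3 ← R3 − (67/70)·R1: [0, -108/35, 36/35]
R3 ← R3 − (9/5)·R2: [0, 0, 0]
2 nonzero rows, so rank(AC) = 2.

2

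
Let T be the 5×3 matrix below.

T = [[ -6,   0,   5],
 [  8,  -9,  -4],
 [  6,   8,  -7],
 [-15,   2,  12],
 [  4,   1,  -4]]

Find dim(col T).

3

Row reduce to echelon form.
R2 ← R2 + (4/3)·R1: [0, -9, 8/3]
R3 ← R3 + R1: [0, 8, -2]
R4 ← R4 − (5/2)·R1: [0, 2, -1/2]
R5 ← R5 + (2/3)·R1: [0, 1, -2/3]
R3 ← R3 + (8/9)·R2: [0, 0, 10/27]
R4 ← R4 + (2/9)·R2: [0, 0, 5/54]
R5 ← R5 + (1/9)·R2: [0, 0, -10/27]
R4 ← R4 − (1/4)·R3: [0, 0, 0]
R5 ← R5 + R3: [0, 0, 0]
Echelon form has 3 nonzero rows, so rank(T) = 3.
The column space has dimension equal to the rank: 3.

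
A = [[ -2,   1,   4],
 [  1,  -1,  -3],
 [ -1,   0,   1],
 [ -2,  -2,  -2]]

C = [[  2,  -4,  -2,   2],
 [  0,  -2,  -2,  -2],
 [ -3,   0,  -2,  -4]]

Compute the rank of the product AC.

First compute AC:
[[-16,   6,  -6, -22],
 [ 11,  -2,   6,  16],
 [ -5,   4,   0,  -6],
 [  2,  12,  12,   8]]
Now row reduce the product.
R2 ← R2 + (11/16)·R1: [0, 17/8, 15/8, 7/8]
R3 ← R3 − (5/16)·R1: [0, 17/8, 15/8, 7/8]
R4 ← R4 + (1/8)·R1: [0, 51/4, 45/4, 21/4]
R3 ← R3 − R2: [0, 0, 0, 0]
R4 ← R4 − (6)·R2: [0, 0, 0, 0]
2 nonzero rows, so rank(AC) = 2.

2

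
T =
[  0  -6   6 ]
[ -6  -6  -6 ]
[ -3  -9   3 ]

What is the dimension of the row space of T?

Row reduce to echelon form.
Swap R1 ↔ R2
R3 ← R3 − (1/2)·R1: [0, -6, 6]
R3 ← R3 − R2: [0, 0, 0]
Echelon form has 2 nonzero rows, so rank(T) = 2.
The row space has dimension equal to the rank: 2.

2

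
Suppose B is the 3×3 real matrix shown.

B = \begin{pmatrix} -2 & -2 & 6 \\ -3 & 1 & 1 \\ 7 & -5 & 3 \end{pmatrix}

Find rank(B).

Row reduce to echelon form.
R2 ← R2 − (3/2)·R1: [0, 4, -8]
R3 ← R3 + (7/2)·R1: [0, -12, 24]
R3 ← R3 + (3)·R2: [0, 0, 0]
Echelon form has 2 nonzero rows, so rank(B) = 2.

2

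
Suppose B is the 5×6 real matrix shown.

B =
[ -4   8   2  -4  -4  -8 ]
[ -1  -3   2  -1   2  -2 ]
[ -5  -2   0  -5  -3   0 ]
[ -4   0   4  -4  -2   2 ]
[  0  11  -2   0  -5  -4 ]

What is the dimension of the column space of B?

Row reduce to echelon form.
R2 ← R2 − (1/4)·R1: [0, -5, 3/2, 0, 3, 0]
R3 ← R3 − (5/4)·R1: [0, -12, -5/2, 0, 2, 10]
R4 ← R4 − R1: [0, -8, 2, 0, 2, 10]
R3 ← R3 − (12/5)·R2: [0, 0, -61/10, 0, -26/5, 10]
R4 ← R4 − (8/5)·R2: [0, 0, -2/5, 0, -14/5, 10]
R5 ← R5 + (11/5)·R2: [0, 0, 13/10, 0, 8/5, -4]
R4 ← R4 − (4/61)·R3: [0, 0, 0, 0, -150/61, 570/61]
R5 ← R5 + (13/61)·R3: [0, 0, 0, 0, 30/61, -114/61]
R5 ← R5 + (1/5)·R4: [0, 0, 0, 0, 0, 0]
Echelon form has 4 nonzero rows, so rank(B) = 4.
The column space has dimension equal to the rank: 4.

4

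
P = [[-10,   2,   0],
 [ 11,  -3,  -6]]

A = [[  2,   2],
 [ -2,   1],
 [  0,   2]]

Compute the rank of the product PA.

First compute PA:
[[-24, -18],
 [ 28,   7]]
Now row reduce the product.
R2 ← R2 + (7/6)·R1: [0, -14]
2 nonzero rows, so rank(PA) = 2.

2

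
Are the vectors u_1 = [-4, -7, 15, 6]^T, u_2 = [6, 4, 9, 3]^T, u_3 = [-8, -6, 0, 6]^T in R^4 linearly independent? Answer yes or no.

yes

Form the matrix with these vectors as rows and row reduce.
R2 ← R2 + (3/2)·R1: [0, -13/2, 63/2, 12]
R3 ← R3 − (2)·R1: [0, 8, -30, -6]
R3 ← R3 + (16/13)·R2: [0, 0, 114/13, 114/13]
3 nonzero rows, so the 3 vectors span a space of dimension 3.
Since 3 = 3, the vectors are linearly independent.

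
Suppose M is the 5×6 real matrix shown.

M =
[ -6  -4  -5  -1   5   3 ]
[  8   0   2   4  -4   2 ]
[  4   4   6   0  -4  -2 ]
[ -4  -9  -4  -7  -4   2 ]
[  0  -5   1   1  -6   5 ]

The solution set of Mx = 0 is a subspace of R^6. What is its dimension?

1

Row reduce to echelon form.
R2 ← R2 + (4/3)·R1: [0, -16/3, -14/3, 8/3, 8/3, 6]
R3 ← R3 + (2/3)·R1: [0, 4/3, 8/3, -2/3, -2/3, 0]
R4 ← R4 − (2/3)·R1: [0, -19/3, -2/3, -19/3, -22/3, 0]
R3 ← R3 + (1/4)·R2: [0, 0, 3/2, 0, 0, 3/2]
R4 ← R4 − (19/16)·R2: [0, 0, 39/8, -19/2, -21/2, -57/8]
R5 ← R5 − (15/16)·R2: [0, 0, 43/8, -3/2, -17/2, -5/8]
R4 ← R4 − (13/4)·R3: [0, 0, 0, -19/2, -21/2, -12]
R5 ← R5 − (43/12)·R3: [0, 0, 0, -3/2, -17/2, -6]
R5 ← R5 − (3/19)·R4: [0, 0, 0, 0, -130/19, -78/19]
5 nonzero rows, so rank(M) = 5.
M has 6 columns; by rank–nullity, nullity = 6 − 5 = 1.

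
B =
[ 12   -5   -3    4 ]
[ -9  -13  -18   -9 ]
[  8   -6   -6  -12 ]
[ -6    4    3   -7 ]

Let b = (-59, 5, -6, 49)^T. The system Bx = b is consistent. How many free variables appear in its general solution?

Row reduce the augmented matrix [B | b].
R2 ← R2 + (3/4)·R1: [0, -67/4, -81/4, -6, -157/4]
R3 ← R3 − (2/3)·R1: [0, -8/3, -4, -44/3, 100/3]
R4 ← R4 + (1/2)·R1: [0, 3/2, 3/2, -5, 39/2]
R3 ← R3 − (32/201)·R2: [0, 0, -52/67, -2756/201, 2652/67]
R4 ← R4 + (6/67)·R2: [0, 0, -21/67, -371/67, 1071/67]
R4 ← R4 − (21/52)·R3: [0, 0, 0, 0, 0]
The echelon form has 3 nonzero rows, and every pivot lies in the first 4 columns, so rank(B) = rank([B|b]) = 3.
The system is consistent.
Free variables = (unknowns) − (rank) = 4 − 3 = 1.

1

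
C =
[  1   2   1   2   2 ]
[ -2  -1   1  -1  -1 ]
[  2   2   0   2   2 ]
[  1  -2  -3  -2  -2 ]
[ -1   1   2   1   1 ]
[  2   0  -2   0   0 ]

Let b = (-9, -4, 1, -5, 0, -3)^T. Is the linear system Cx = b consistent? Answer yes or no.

Row reduce the augmented matrix [C | b].
R2 ← R2 + (2)·R1: [0, 3, 3, 3, 3, -22]
R3 ← R3 − (2)·R1: [0, -2, -2, -2, -2, 19]
R4 ← R4 − R1: [0, -4, -4, -4, -4, 4]
R5 ← R5 + R1: [0, 3, 3, 3, 3, -9]
R6 ← R6 − (2)·R1: [0, -4, -4, -4, -4, 15]
R3 ← R3 + (2/3)·R2: [0, 0, 0, 0, 0, 13/3]
R4 ← R4 + (4/3)·R2: [0, 0, 0, 0, 0, -76/3]
R5 ← R5 − R2: [0, 0, 0, 0, 0, 13]
R6 ← R6 + (4/3)·R2: [0, 0, 0, 0, 0, -43/3]
R4 ← R4 + (76/13)·R3: [0, 0, 0, 0, 0, 0]
R5 ← R5 − (3)·R3: [0, 0, 0, 0, 0, 0]
R6 ← R6 + (43/13)·R3: [0, 0, 0, 0, 0, 0]
The echelon form has 3 nonzero rows; the last pivot sits in the augmented column, so rank(C) = 2 but rank([C|b]) = 3.
Since the ranks differ, the system is inconsistent.

no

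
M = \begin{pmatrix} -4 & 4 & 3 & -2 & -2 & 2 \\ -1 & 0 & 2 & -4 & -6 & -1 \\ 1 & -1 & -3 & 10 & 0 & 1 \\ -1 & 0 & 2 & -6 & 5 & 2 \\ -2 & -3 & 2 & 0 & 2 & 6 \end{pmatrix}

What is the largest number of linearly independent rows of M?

4

Row reduce to echelon form.
R2 ← R2 − (1/4)·R1: [0, -1, 5/4, -7/2, -11/2, -3/2]
R3 ← R3 + (1/4)·R1: [0, 0, -9/4, 19/2, -1/2, 3/2]
R4 ← R4 − (1/4)·R1: [0, -1, 5/4, -11/2, 11/2, 3/2]
R5 ← R5 − (1/2)·R1: [0, -5, 1/2, 1, 3, 5]
R4 ← R4 − R2: [0, 0, 0, -2, 11, 3]
R5 ← R5 − (5)·R2: [0, 0, -23/4, 37/2, 61/2, 25/2]
R5 ← R5 − (23/9)·R3: [0, 0, 0, -52/9, 286/9, 26/3]
R5 ← R5 − (26/9)·R4: [0, 0, 0, 0, 0, 0]
Echelon form has 4 nonzero rows, so rank(M) = 4.
The rank gives the maximum number of linearly independent rows: 4.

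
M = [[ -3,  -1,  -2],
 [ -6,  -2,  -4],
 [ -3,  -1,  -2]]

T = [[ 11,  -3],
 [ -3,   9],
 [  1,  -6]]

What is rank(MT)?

1

First compute MT:
[[-32,  12],
 [-64,  24],
 [-32,  12]]
Now row reduce the product.
R2 ← R2 − (2)·R1: [0, 0]
R3 ← R3 − R1: [0, 0]
1 nonzero row, so rank(MT) = 1.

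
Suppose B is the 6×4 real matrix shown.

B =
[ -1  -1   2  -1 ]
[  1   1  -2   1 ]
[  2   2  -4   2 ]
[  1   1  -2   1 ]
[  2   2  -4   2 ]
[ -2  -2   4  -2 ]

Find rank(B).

Row reduce to echelon form.
R2 ← R2 + R1: [0, 0, 0, 0]
R3 ← R3 + (2)·R1: [0, 0, 0, 0]
R4 ← R4 + R1: [0, 0, 0, 0]
R5 ← R5 + (2)·R1: [0, 0, 0, 0]
R6 ← R6 − (2)·R1: [0, 0, 0, 0]
Echelon form has 1 nonzero row, so rank(B) = 1.

1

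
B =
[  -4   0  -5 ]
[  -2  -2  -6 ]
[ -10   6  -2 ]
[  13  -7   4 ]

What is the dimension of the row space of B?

2

Row reduce to echelon form.
R2 ← R2 − (1/2)·R1: [0, -2, -7/2]
R3 ← R3 − (5/2)·R1: [0, 6, 21/2]
R4 ← R4 + (13/4)·R1: [0, -7, -49/4]
R3 ← R3 + (3)·R2: [0, 0, 0]
R4 ← R4 − (7/2)·R2: [0, 0, 0]
Echelon form has 2 nonzero rows, so rank(B) = 2.
The row space has dimension equal to the rank: 2.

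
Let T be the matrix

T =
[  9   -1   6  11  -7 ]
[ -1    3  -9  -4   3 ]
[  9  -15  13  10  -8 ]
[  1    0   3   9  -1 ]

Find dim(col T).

4

Row reduce to echelon form.
R2 ← R2 + (1/9)·R1: [0, 26/9, -25/3, -25/9, 20/9]
R3 ← R3 − R1: [0, -14, 7, -1, -1]
R4 ← R4 − (1/9)·R1: [0, 1/9, 7/3, 70/9, -2/9]
R3 ← R3 + (63/13)·R2: [0, 0, -434/13, -188/13, 127/13]
R4 ← R4 − (1/26)·R2: [0, 0, 69/26, 205/26, -4/13]
R4 ← R4 + (69/868)·R3: [0, 0, 0, 2923/434, 407/868]
Echelon form has 4 nonzero rows, so rank(T) = 4.
The column space has dimension equal to the rank: 4.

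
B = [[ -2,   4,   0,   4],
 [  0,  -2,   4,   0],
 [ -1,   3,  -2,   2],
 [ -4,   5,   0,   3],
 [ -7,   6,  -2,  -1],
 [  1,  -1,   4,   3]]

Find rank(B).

Row reduce to echelon form.
R3 ← R3 − (1/2)·R1: [0, 1, -2, 0]
R4 ← R4 − (2)·R1: [0, -3, 0, -5]
R5 ← R5 − (7/2)·R1: [0, -8, -2, -15]
R6 ← R6 + (1/2)·R1: [0, 1, 4, 5]
R3 ← R3 + (1/2)·R2: [0, 0, 0, 0]
R4 ← R4 − (3/2)·R2: [0, 0, -6, -5]
R5 ← R5 − (4)·R2: [0, 0, -18, -15]
R6 ← R6 + (1/2)·R2: [0, 0, 6, 5]
Swap R3 ↔ R4
R5 ← R5 − (3)·R3: [0, 0, 0, 0]
R6 ← R6 + R3: [0, 0, 0, 0]
Echelon form has 3 nonzero rows, so rank(B) = 3.

3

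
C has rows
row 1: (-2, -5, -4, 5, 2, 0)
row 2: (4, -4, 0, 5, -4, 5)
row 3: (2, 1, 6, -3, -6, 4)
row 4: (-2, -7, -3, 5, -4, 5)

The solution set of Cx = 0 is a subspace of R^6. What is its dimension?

Row reduce to echelon form.
R2 ← R2 + (2)·R1: [0, -14, -8, 15, 0, 5]
R3 ← R3 + R1: [0, -4, 2, 2, -4, 4]
R4 ← R4 − R1: [0, -2, 1, 0, -6, 5]
R3 ← R3 − (2/7)·R2: [0, 0, 30/7, -16/7, -4, 18/7]
R4 ← R4 − (1/7)·R2: [0, 0, 15/7, -15/7, -6, 30/7]
R4 ← R4 − (1/2)·R3: [0, 0, 0, -1, -4, 3]
4 nonzero rows, so rank(C) = 4.
C has 6 columns; by rank–nullity, nullity = 6 − 4 = 2.

2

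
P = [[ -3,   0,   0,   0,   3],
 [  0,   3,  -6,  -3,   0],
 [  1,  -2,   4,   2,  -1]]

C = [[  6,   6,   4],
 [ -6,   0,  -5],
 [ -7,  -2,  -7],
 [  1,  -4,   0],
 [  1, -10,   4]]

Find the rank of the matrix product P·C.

First compute PC:
[[-15, -48,   0],
 [ 21,  24,  27],
 [ -9,   0, -18]]
Now row reduce the product.
R2 ← R2 + (7/5)·R1: [0, -216/5, 27]
R3 ← R3 − (3/5)·R1: [0, 144/5, -18]
R3 ← R3 + (2/3)·R2: [0, 0, 0]
2 nonzero rows, so rank(PC) = 2.

2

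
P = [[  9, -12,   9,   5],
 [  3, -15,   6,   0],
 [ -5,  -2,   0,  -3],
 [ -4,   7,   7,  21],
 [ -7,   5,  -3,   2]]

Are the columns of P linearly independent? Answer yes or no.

yes

Row reduce P to echelon form.
R2 ← R2 − (1/3)·R1: [0, -11, 3, -5/3]
R3 ← R3 + (5/9)·R1: [0, -26/3, 5, -2/9]
R4 ← R4 + (4/9)·R1: [0, 5/3, 11, 209/9]
R5 ← R5 + (7/9)·R1: [0, -13/3, 4, 53/9]
R3 ← R3 − (26/33)·R2: [0, 0, 29/11, 12/11]
R4 ← R4 + (5/33)·R2: [0, 0, 126/11, 758/33]
R5 ← R5 − (13/33)·R2: [0, 0, 31/11, 72/11]
R4 ← R4 − (126/29)·R3: [0, 0, 0, 1586/87]
R5 ← R5 − (31/29)·R3: [0, 0, 0, 156/29]
R5 ← R5 − (18/61)·R4: [0, 0, 0, 0]
4 pivots among 4 columns.
Every column is a pivot column, so the columns are linearly independent.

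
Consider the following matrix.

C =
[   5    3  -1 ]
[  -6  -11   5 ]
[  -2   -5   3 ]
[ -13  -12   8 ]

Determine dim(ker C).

0

Row reduce to echelon form.
R2 ← R2 + (6/5)·R1: [0, -37/5, 19/5]
R3 ← R3 + (2/5)·R1: [0, -19/5, 13/5]
R4 ← R4 + (13/5)·R1: [0, -21/5, 27/5]
R3 ← R3 − (19/37)·R2: [0, 0, 24/37]
R4 ← R4 − (21/37)·R2: [0, 0, 120/37]
R4 ← R4 − (5)·R3: [0, 0, 0]
3 nonzero rows, so rank(C) = 3.
C has 3 columns; by rank–nullity, nullity = 3 − 3 = 0.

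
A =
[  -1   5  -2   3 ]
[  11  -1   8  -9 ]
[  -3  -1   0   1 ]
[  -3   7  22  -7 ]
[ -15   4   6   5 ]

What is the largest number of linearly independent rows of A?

Row reduce to echelon form.
R2 ← R2 + (11)·R1: [0, 54, -14, 24]
R3 ← R3 − (3)·R1: [0, -16, 6, -8]
R4 ← R4 − (3)·R1: [0, -8, 28, -16]
R5 ← R5 − (15)·R1: [0, -71, 36, -40]
R3 ← R3 + (8/27)·R2: [0, 0, 50/27, -8/9]
R4 ← R4 + (4/27)·R2: [0, 0, 700/27, -112/9]
R5 ← R5 + (71/54)·R2: [0, 0, 475/27, -76/9]
R4 ← R4 − (14)·R3: [0, 0, 0, 0]
R5 ← R5 − (19/2)·R3: [0, 0, 0, 0]
Echelon form has 3 nonzero rows, so rank(A) = 3.
The rank gives the maximum number of linearly independent rows: 3.

3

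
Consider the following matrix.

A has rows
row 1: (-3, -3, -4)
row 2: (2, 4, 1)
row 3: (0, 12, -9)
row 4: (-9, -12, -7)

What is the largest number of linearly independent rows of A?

3

Row reduce to echelon form.
R2 ← R2 + (2/3)·R1: [0, 2, -5/3]
R4 ← R4 − (3)·R1: [0, -3, 5]
R3 ← R3 − (6)·R2: [0, 0, 1]
R4 ← R4 + (3/2)·R2: [0, 0, 5/2]
R4 ← R4 − (5/2)·R3: [0, 0, 0]
Echelon form has 3 nonzero rows, so rank(A) = 3.
The rank gives the maximum number of linearly independent rows: 3.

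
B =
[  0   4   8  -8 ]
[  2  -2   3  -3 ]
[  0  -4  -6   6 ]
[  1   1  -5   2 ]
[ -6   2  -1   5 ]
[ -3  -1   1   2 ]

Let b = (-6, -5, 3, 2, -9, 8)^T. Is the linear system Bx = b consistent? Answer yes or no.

no

Row reduce the augmented matrix [B | b].
Swap R1 ↔ R2
R4 ← R4 − (1/2)·R1: [0, 2, -13/2, 7/2, 9/2]
R5 ← R5 + (3)·R1: [0, -4, 8, -4, -24]
R6 ← R6 + (3/2)·R1: [0, -4, 11/2, -5/2, 1/2]
R3 ← R3 + R2: [0, 0, 2, -2, -3]
R4 ← R4 − (1/2)·R2: [0, 0, -21/2, 15/2, 15/2]
R5 ← R5 + R2: [0, 0, 16, -12, -30]
R6 ← R6 + R2: [0, 0, 27/2, -21/2, -11/2]
R4 ← R4 + (21/4)·R3: [0, 0, 0, -3, -33/4]
R5 ← R5 − (8)·R3: [0, 0, 0, 4, -6]
R6 ← R6 − (27/4)·R3: [0, 0, 0, 3, 59/4]
R5 ← R5 + (4/3)·R4: [0, 0, 0, 0, -17]
R6 ← R6 + R4: [0, 0, 0, 0, 13/2]
R6 ← R6 + (13/34)·R5: [0, 0, 0, 0, 0]
The echelon form has 5 nonzero rows; the last pivot sits in the augmented column, so rank(B) = 4 but rank([B|b]) = 5.
Since the ranks differ, the system is inconsistent.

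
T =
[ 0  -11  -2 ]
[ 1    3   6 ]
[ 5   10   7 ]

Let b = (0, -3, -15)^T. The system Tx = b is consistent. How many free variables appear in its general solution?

0

Row reduce the augmented matrix [T | b].
Swap R1 ↔ R2
R3 ← R3 − (5)·R1: [0, -5, -23, 0]
R3 ← R3 − (5/11)·R2: [0, 0, -243/11, 0]
The echelon form has 3 nonzero rows, and every pivot lies in the first 3 columns, so rank(T) = rank([T|b]) = 3.
The system is consistent.
Free variables = (unknowns) − (rank) = 3 − 3 = 0.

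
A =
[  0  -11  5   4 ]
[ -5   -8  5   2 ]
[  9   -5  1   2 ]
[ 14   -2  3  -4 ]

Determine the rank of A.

3

Row reduce to echelon form.
Swap R1 ↔ R2
R3 ← R3 + (9/5)·R1: [0, -97/5, 10, 28/5]
R4 ← R4 + (14/5)·R1: [0, -122/5, 17, 8/5]
R3 ← R3 − (97/55)·R2: [0, 0, 13/11, -16/11]
R4 ← R4 − (122/55)·R2: [0, 0, 65/11, -80/11]
R4 ← R4 − (5)·R3: [0, 0, 0, 0]
Echelon form has 3 nonzero rows, so rank(A) = 3.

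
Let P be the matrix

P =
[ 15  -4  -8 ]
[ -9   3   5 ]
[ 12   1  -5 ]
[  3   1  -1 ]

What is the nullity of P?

1

Row reduce to echelon form.
R2 ← R2 + (3/5)·R1: [0, 3/5, 1/5]
R3 ← R3 − (4/5)·R1: [0, 21/5, 7/5]
R4 ← R4 − (1/5)·R1: [0, 9/5, 3/5]
R3 ← R3 − (7)·R2: [0, 0, 0]
R4 ← R4 − (3)·R2: [0, 0, 0]
2 nonzero rows, so rank(P) = 2.
P has 3 columns; by rank–nullity, nullity = 3 − 2 = 1.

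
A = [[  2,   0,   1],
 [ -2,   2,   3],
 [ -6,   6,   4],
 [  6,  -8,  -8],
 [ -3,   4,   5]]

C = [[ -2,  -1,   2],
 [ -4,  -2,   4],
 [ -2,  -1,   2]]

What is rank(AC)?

First compute AC:
[[ -6,  -3,   6],
 [-10,  -5,  10],
 [-20, -10,  20],
 [ 36,  18, -36],
 [-20, -10,  20]]
Now row reduce the product.
R2 ← R2 − (5/3)·R1: [0, 0, 0]
R3 ← R3 − (10/3)·R1: [0, 0, 0]
R4 ← R4 + (6)·R1: [0, 0, 0]
R5 ← R5 − (10/3)·R1: [0, 0, 0]
1 nonzero row, so rank(AC) = 1.

1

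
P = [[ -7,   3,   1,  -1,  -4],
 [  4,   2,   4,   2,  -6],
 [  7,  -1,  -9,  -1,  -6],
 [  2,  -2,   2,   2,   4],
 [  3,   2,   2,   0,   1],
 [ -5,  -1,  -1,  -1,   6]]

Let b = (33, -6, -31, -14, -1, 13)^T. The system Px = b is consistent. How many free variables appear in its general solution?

Row reduce the augmented matrix [P | b].
R2 ← R2 + (4/7)·R1: [0, 26/7, 32/7, 10/7, -58/7, 90/7]
R3 ← R3 + R1: [0, 2, -8, -2, -10, 2]
R4 ← R4 + (2/7)·R1: [0, -8/7, 16/7, 12/7, 20/7, -32/7]
R5 ← R5 + (3/7)·R1: [0, 23/7, 17/7, -3/7, -5/7, 92/7]
R6 ← R6 − (5/7)·R1: [0, -22/7, -12/7, -2/7, 62/7, -74/7]
R3 ← R3 − (7/13)·R2: [0, 0, -136/13, -36/13, -72/13, -64/13]
R4 ← R4 + (4/13)·R2: [0, 0, 48/13, 28/13, 4/13, -8/13]
R5 ← R5 − (23/26)·R2: [0, 0, -21/13, -22/13, 86/13, 23/13]
R6 ← R6 + (11/13)·R2: [0, 0, 28/13, 12/13, 24/13, 4/13]
R4 ← R4 + (6/17)·R3: [0, 0, 0, 20/17, -28/17, -40/17]
R5 ← R5 − (21/136)·R3: [0, 0, 0, -43/34, 127/17, 43/17]
R6 ← R6 + (7/34)·R3: [0, 0, 0, 6/17, 12/17, -12/17]
R5 ← R5 + (43/40)·R4: [0, 0, 0, 0, 57/10, 0]
R6 ← R6 − (3/10)·R4: [0, 0, 0, 0, 6/5, 0]
R6 ← R6 − (4/19)·R5: [0, 0, 0, 0, 0, 0]
The echelon form has 5 nonzero rows, and every pivot lies in the first 5 columns, so rank(P) = rank([P|b]) = 5.
The system is consistent.
Free variables = (unknowns) − (rank) = 5 − 5 = 0.

0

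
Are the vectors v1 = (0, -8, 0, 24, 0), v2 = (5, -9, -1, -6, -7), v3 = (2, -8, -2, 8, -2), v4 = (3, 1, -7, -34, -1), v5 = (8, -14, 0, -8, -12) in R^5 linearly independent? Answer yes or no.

no

Form the matrix with these vectors as rows and row reduce.
Swap R1 ↔ R2
R3 ← R3 − (2/5)·R1: [0, -22/5, -8/5, 52/5, 4/5]
R4 ← R4 − (3/5)·R1: [0, 32/5, -32/5, -152/5, 16/5]
R5 ← R5 − (8/5)·R1: [0, 2/5, 8/5, 8/5, -4/5]
R3 ← R3 − (11/20)·R2: [0, 0, -8/5, -14/5, 4/5]
R4 ← R4 + (4/5)·R2: [0, 0, -32/5, -56/5, 16/5]
R5 ← R5 + (1/20)·R2: [0, 0, 8/5, 14/5, -4/5]
R4 ← R4 − (4)·R3: [0, 0, 0, 0, 0]
R5 ← R5 + R3: [0, 0, 0, 0, 0]
3 nonzero rows, so the 5 vectors span a space of dimension 3.
Since 3 < 5, the vectors are linearly dependent.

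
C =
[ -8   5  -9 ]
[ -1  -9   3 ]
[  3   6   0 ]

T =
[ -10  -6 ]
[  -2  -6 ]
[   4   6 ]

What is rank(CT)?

2

First compute CT:
[[ 34, -36],
 [ 40,  78],
 [-42, -54]]
Now row reduce the product.
R2 ← R2 − (20/17)·R1: [0, 2046/17]
R3 ← R3 + (21/17)·R1: [0, -1674/17]
R3 ← R3 + (9/11)·R2: [0, 0]
2 nonzero rows, so rank(CT) = 2.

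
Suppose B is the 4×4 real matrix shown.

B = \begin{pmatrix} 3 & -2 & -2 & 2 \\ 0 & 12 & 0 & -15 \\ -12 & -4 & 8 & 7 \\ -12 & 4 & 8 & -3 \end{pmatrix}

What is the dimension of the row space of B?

Row reduce to echelon form.
R3 ← R3 + (4)·R1: [0, -12, 0, 15]
R4 ← R4 + (4)·R1: [0, -4, 0, 5]
R3 ← R3 + R2: [0, 0, 0, 0]
R4 ← R4 + (1/3)·R2: [0, 0, 0, 0]
Echelon form has 2 nonzero rows, so rank(B) = 2.
The row space has dimension equal to the rank: 2.

2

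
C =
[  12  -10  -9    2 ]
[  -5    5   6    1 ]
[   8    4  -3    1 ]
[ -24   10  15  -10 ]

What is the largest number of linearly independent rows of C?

4

Row reduce to echelon form.
R2 ← R2 + (5/12)·R1: [0, 5/6, 9/4, 11/6]
R3 ← R3 − (2/3)·R1: [0, 32/3, 3, -1/3]
R4 ← R4 + (2)·R1: [0, -10, -3, -6]
R3 ← R3 − (64/5)·R2: [0, 0, -129/5, -119/5]
R4 ← R4 + (12)·R2: [0, 0, 24, 16]
R4 ← R4 + (40/43)·R3: [0, 0, 0, -264/43]
Echelon form has 4 nonzero rows, so rank(C) = 4.
The rank gives the maximum number of linearly independent rows: 4.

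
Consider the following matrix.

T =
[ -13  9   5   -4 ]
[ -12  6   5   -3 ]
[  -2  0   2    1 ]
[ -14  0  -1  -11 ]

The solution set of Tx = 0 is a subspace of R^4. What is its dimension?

Row reduce to echelon form.
R2 ← R2 − (12/13)·R1: [0, -30/13, 5/13, 9/13]
R3 ← R3 − (2/13)·R1: [0, -18/13, 16/13, 21/13]
R4 ← R4 − (14/13)·R1: [0, -126/13, -83/13, -87/13]
R3 ← R3 − (3/5)·R2: [0, 0, 1, 6/5]
R4 ← R4 − (21/5)·R2: [0, 0, -8, -48/5]
R4 ← R4 + (8)·R3: [0, 0, 0, 0]
3 nonzero rows, so rank(T) = 3.
T has 4 columns; by rank–nullity, nullity = 4 − 3 = 1.

1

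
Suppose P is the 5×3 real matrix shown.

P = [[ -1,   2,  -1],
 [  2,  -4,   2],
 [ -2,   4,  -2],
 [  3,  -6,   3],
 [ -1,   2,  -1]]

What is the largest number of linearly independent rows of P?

1

Row reduce to echelon form.
R2 ← R2 + (2)·R1: [0, 0, 0]
R3 ← R3 − (2)·R1: [0, 0, 0]
R4 ← R4 + (3)·R1: [0, 0, 0]
R5 ← R5 − R1: [0, 0, 0]
Echelon form has 1 nonzero row, so rank(P) = 1.
The rank gives the maximum number of linearly independent rows: 1.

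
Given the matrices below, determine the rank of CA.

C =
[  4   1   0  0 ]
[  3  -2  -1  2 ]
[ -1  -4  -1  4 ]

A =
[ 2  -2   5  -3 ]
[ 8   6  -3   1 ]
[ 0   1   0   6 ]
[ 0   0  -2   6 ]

First compute CA:
[[ 16,  -2,  17, -11],
 [-10, -19,  17,  -5],
 [-34, -23,  -1,  17]]
Now row reduce the product.
R2 ← R2 + (5/8)·R1: [0, -81/4, 221/8, -95/8]
R3 ← R3 + (17/8)·R1: [0, -109/4, 281/8, -51/8]
R3 ← R3 − (109/81)·R2: [0, 0, -166/81, 778/81]
3 nonzero rows, so rank(CA) = 3.

3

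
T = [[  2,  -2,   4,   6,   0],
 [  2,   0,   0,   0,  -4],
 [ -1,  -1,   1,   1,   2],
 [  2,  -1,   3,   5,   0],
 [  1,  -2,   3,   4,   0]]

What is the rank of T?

3

Row reduce to echelon form.
R2 ← R2 − R1: [0, 2, -4, -6, -4]
R3 ← R3 + (1/2)·R1: [0, -2, 3, 4, 2]
R4 ← R4 − R1: [0, 1, -1, -1, 0]
R5 ← R5 − (1/2)·R1: [0, -1, 1, 1, 0]
R3 ← R3 + R2: [0, 0, -1, -2, -2]
R4 ← R4 − (1/2)·R2: [0, 0, 1, 2, 2]
R5 ← R5 + (1/2)·R2: [0, 0, -1, -2, -2]
R4 ← R4 + R3: [0, 0, 0, 0, 0]
R5 ← R5 − R3: [0, 0, 0, 0, 0]
Echelon form has 3 nonzero rows, so rank(T) = 3.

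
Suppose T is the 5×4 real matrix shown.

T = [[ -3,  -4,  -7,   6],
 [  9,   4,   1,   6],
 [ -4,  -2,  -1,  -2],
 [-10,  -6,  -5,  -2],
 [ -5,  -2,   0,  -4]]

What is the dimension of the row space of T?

2

Row reduce to echelon form.
R2 ← R2 + (3)·R1: [0, -8, -20, 24]
R3 ← R3 − (4/3)·R1: [0, 10/3, 25/3, -10]
R4 ← R4 − (10/3)·R1: [0, 22/3, 55/3, -22]
R5 ← R5 − (5/3)·R1: [0, 14/3, 35/3, -14]
R3 ← R3 + (5/12)·R2: [0, 0, 0, 0]
R4 ← R4 + (11/12)·R2: [0, 0, 0, 0]
R5 ← R5 + (7/12)·R2: [0, 0, 0, 0]
Echelon form has 2 nonzero rows, so rank(T) = 2.
The row space has dimension equal to the rank: 2.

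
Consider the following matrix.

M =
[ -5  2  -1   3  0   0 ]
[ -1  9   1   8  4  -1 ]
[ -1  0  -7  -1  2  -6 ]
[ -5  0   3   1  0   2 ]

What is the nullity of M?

2

Row reduce to echelon form.
R2 ← R2 − (1/5)·R1: [0, 43/5, 6/5, 37/5, 4, -1]
R3 ← R3 − (1/5)·R1: [0, -2/5, -34/5, -8/5, 2, -6]
R4 ← R4 − R1: [0, -2, 4, -2, 0, 2]
R3 ← R3 + (2/43)·R2: [0, 0, -290/43, -54/43, 94/43, -260/43]
R4 ← R4 + (10/43)·R2: [0, 0, 184/43, -12/43, 40/43, 76/43]
R4 ← R4 + (92/145)·R3: [0, 0, 0, -156/145, 336/145, -60/29]
4 nonzero rows, so rank(M) = 4.
M has 6 columns; by rank–nullity, nullity = 6 − 4 = 2.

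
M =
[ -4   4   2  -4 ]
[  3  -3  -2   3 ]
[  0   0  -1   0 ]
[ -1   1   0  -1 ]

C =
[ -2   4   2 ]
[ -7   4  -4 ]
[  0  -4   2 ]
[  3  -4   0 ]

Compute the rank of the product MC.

2

First compute MC:
[[-32,   8, -20],
 [ 24,  -4,  14],
 [  0,   4,  -2],
 [ -8,   4,  -6]]
Now row reduce the product.
R2 ← R2 + (3/4)·R1: [0, 2, -1]
R4 ← R4 − (1/4)·R1: [0, 2, -1]
R3 ← R3 − (2)·R2: [0, 0, 0]
R4 ← R4 − R2: [0, 0, 0]
2 nonzero rows, so rank(MC) = 2.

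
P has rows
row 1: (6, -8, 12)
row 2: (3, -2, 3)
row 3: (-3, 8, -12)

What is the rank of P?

Row reduce to echelon form.
R2 ← R2 − (1/2)·R1: [0, 2, -3]
R3 ← R3 + (1/2)·R1: [0, 4, -6]
R3 ← R3 − (2)·R2: [0, 0, 0]
Echelon form has 2 nonzero rows, so rank(P) = 2.

2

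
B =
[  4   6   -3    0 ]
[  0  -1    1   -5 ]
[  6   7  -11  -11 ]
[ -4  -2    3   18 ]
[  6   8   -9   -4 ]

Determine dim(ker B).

0

Row reduce to echelon form.
R3 ← R3 − (3/2)·R1: [0, -2, -13/2, -11]
R4 ← R4 + R1: [0, 4, 0, 18]
R5 ← R5 − (3/2)·R1: [0, -1, -9/2, -4]
R3 ← R3 − (2)·R2: [0, 0, -17/2, -1]
R4 ← R4 + (4)·R2: [0, 0, 4, -2]
R5 ← R5 − R2: [0, 0, -11/2, 1]
R4 ← R4 + (8/17)·R3: [0, 0, 0, -42/17]
R5 ← R5 − (11/17)·R3: [0, 0, 0, 28/17]
R5 ← R5 + (2/3)·R4: [0, 0, 0, 0]
4 nonzero rows, so rank(B) = 4.
B has 4 columns; by rank–nullity, nullity = 4 − 4 = 0.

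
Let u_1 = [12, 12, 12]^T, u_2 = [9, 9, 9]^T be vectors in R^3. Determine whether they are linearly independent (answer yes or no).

no

Form the matrix with these vectors as rows and row reduce.
R2 ← R2 − (3/4)·R1: [0, 0, 0]
1 nonzero row, so the 2 vectors span a space of dimension 1.
Since 1 < 2, the vectors are linearly dependent.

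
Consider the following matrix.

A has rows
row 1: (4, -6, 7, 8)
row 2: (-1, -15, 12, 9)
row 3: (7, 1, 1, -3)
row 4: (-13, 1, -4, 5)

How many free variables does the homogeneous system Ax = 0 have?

1

Row reduce to echelon form.
R2 ← R2 + (1/4)·R1: [0, -33/2, 55/4, 11]
R3 ← R3 − (7/4)·R1: [0, 23/2, -45/4, -17]
R4 ← R4 + (13/4)·R1: [0, -37/2, 75/4, 31]
R3 ← R3 + (23/33)·R2: [0, 0, -5/3, -28/3]
R4 ← R4 − (37/33)·R2: [0, 0, 10/3, 56/3]
R4 ← R4 + (2)·R3: [0, 0, 0, 0]
3 nonzero rows, so rank(A) = 3.
A has 4 columns; by rank–nullity, nullity = 4 − 3 = 1.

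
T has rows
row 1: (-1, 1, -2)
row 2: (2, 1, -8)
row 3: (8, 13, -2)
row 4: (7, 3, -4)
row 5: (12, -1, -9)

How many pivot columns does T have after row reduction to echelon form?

Row reduce to echelon form.
R2 ← R2 + (2)·R1: [0, 3, -12]
R3 ← R3 + (8)·R1: [0, 21, -18]
R4 ← R4 + (7)·R1: [0, 10, -18]
R5 ← R5 + (12)·R1: [0, 11, -33]
R3 ← R3 − (7)·R2: [0, 0, 66]
R4 ← R4 − (10/3)·R2: [0, 0, 22]
R5 ← R5 − (11/3)·R2: [0, 0, 11]
R4 ← R4 − (1/3)·R3: [0, 0, 0]
R5 ← R5 − (1/6)·R3: [0, 0, 0]
Echelon form has 3 nonzero rows, so rank(T) = 3.
Each nonzero row contributes one pivot column: 3 pivot columns.

3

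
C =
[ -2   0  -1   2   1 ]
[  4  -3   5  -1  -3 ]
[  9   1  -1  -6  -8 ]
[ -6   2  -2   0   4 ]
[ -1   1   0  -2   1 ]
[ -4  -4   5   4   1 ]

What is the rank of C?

4

Row reduce to echelon form.
R2 ← R2 + (2)·R1: [0, -3, 3, 3, -1]
R3 ← R3 + (9/2)·R1: [0, 1, -11/2, 3, -7/2]
R4 ← R4 − (3)·R1: [0, 2, 1, -6, 1]
R5 ← R5 − (1/2)·R1: [0, 1, 1/2, -3, 1/2]
R6 ← R6 − (2)·R1: [0, -4, 7, 0, -1]
R3 ← R3 + (1/3)·R2: [0, 0, -9/2, 4, -23/6]
R4 ← R4 + (2/3)·R2: [0, 0, 3, -4, 1/3]
R5 ← R5 + (1/3)·R2: [0, 0, 3/2, -2, 1/6]
R6 ← R6 − (4/3)·R2: [0, 0, 3, -4, 1/3]
R4 ← R4 + (2/3)·R3: [0, 0, 0, -4/3, -20/9]
R5 ← R5 + (1/3)·R3: [0, 0, 0, -2/3, -10/9]
R6 ← R6 + (2/3)·R3: [0, 0, 0, -4/3, -20/9]
R5 ← R5 − (1/2)·R4: [0, 0, 0, 0, 0]
R6 ← R6 − R4: [0, 0, 0, 0, 0]
Echelon form has 4 nonzero rows, so rank(C) = 4.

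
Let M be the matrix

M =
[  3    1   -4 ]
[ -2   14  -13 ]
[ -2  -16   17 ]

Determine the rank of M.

3

Row reduce to echelon form.
R2 ← R2 + (2/3)·R1: [0, 44/3, -47/3]
R3 ← R3 + (2/3)·R1: [0, -46/3, 43/3]
R3 ← R3 + (23/22)·R2: [0, 0, -45/22]
Echelon form has 3 nonzero rows, so rank(M) = 3.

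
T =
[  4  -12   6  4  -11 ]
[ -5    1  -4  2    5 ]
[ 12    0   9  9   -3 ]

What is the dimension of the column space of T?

Row reduce to echelon form.
R2 ← R2 + (5/4)·R1: [0, -14, 7/2, 7, -35/4]
R3 ← R3 − (3)·R1: [0, 36, -9, -3, 30]
R3 ← R3 + (18/7)·R2: [0, 0, 0, 15, 15/2]
Echelon form has 3 nonzero rows, so rank(T) = 3.
The column space has dimension equal to the rank: 3.

3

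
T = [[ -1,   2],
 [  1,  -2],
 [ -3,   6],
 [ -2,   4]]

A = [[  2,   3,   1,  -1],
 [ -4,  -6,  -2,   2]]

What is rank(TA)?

1

First compute TA:
[[-10, -15,  -5,   5],
 [ 10,  15,   5,  -5],
 [-30, -45, -15,  15],
 [-20, -30, -10,  10]]
Now row reduce the product.
R2 ← R2 + R1: [0, 0, 0, 0]
R3 ← R3 − (3)·R1: [0, 0, 0, 0]
R4 ← R4 − (2)·R1: [0, 0, 0, 0]
1 nonzero row, so rank(TA) = 1.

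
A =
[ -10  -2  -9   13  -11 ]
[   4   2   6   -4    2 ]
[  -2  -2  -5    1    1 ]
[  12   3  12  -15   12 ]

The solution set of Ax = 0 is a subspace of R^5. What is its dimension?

Row reduce to echelon form.
R2 ← R2 + (2/5)·R1: [0, 6/5, 12/5, 6/5, -12/5]
R3 ← R3 − (1/5)·R1: [0, -8/5, -16/5, -8/5, 16/5]
R4 ← R4 + (6/5)·R1: [0, 3/5, 6/5, 3/5, -6/5]
R3 ← R3 + (4/3)·R2: [0, 0, 0, 0, 0]
R4 ← R4 − (1/2)·R2: [0, 0, 0, 0, 0]
2 nonzero rows, so rank(A) = 2.
A has 5 columns; by rank–nullity, nullity = 5 − 2 = 3.

3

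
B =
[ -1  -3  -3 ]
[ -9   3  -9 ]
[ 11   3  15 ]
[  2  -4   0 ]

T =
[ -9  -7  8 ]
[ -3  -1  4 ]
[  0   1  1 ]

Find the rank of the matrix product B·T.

2

First compute BT:
[[ 18,   7, -23],
 [ 72,  51, -69],
 [-108, -65, 115],
 [ -6, -10,   0]]
Now row reduce the product.
R2 ← R2 − (4)·R1: [0, 23, 23]
R3 ← R3 + (6)·R1: [0, -23, -23]
R4 ← R4 + (1/3)·R1: [0, -23/3, -23/3]
R3 ← R3 + R2: [0, 0, 0]
R4 ← R4 + (1/3)·R2: [0, 0, 0]
2 nonzero rows, so rank(BT) = 2.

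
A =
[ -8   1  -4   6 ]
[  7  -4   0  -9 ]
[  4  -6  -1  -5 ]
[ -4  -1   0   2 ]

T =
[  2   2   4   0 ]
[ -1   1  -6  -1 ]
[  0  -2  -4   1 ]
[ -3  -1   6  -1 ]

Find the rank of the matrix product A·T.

3

First compute AT:
[[-35, -13,  14, -11],
 [ 45,  19,  -2,  13],
 [ 29,   9,  26,  10],
 [-13, -11,   2,  -1]]
Now row reduce the product.
R2 ← R2 + (9/7)·R1: [0, 16/7, 16, -8/7]
R3 ← R3 + (29/35)·R1: [0, -62/35, 188/5, 31/35]
R4 ← R4 − (13/35)·R1: [0, -216/35, -16/5, 108/35]
R3 ← R3 + (31/40)·R2: [0, 0, 50, 0]
R4 ← R4 + (27/10)·R2: [0, 0, 40, 0]
R4 ← R4 − (4/5)·R3: [0, 0, 0, 0]
3 nonzero rows, so rank(AT) = 3.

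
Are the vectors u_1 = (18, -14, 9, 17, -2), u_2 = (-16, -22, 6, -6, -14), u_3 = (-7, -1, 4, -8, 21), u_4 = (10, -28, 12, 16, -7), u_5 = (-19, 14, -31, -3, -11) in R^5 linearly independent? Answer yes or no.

yes

Form the matrix with these vectors as rows and row reduce.
R2 ← R2 + (8/9)·R1: [0, -310/9, 14, 82/9, -142/9]
R3 ← R3 + (7/18)·R1: [0, -58/9, 15/2, -25/18, 182/9]
R4 ← R4 − (5/9)·R1: [0, -182/9, 7, 59/9, -53/9]
R5 ← R5 + (19/18)·R1: [0, -7/9, -43/2, 269/18, -118/9]
R3 ← R3 − (29/155)·R2: [0, 0, 1513/310, -959/310, 3592/155]
R4 ← R4 − (91/155)·R2: [0, 0, -189/155, 187/155, 523/155]
R5 ← R5 − (7/310)·R2: [0, 0, -6763/310, 4569/310, -1977/155]
R4 ← R4 + (378/1513)·R3: [0, 0, 0, 656/1513, 13865/1513]
R5 ← R5 + (6763/1513)·R3: [0, 0, 0, 1378/1513, 137429/1513]
R5 ← R5 − (689/328)·R4: [0, 0, 0, 0, 23479/328]
5 nonzero rows, so the 5 vectors span a space of dimension 5.
Since 5 = 5, the vectors are linearly independent.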